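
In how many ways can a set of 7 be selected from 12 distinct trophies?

C(12,7) = 12!/(7! x 5!).

Final answer: \binom{12}{7} = 792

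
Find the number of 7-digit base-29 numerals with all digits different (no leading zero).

The leading digit has 28 choices (anything but zero); the next has 28 (anything but the first), then 27, and so on, one fewer each time.
Total: 28 x 28 x 27 x 26 x 25 x 24 x 23.

Final answer: 7595078400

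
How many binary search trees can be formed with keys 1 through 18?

This is counted by the nth Catalan number C_n. Here n = 18.
C_n = C(2n,n)/(n+1), so C_{18} = C(36,18)/19 = 9075135300/19.

Final answer: C_{18} = 477638700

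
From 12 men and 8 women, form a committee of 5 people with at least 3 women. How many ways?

Sum over valid woman counts:
C(8,3)C(12,2) = 3696
C(8,4)C(12,1) = 840
C(8,5)C(12,0) = 56
Total: 3696 + 840 + 56.

Final answer: 4592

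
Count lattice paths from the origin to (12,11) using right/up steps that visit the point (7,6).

Paths (0,0)->(7,6): C(13,6) = 1716.
Paths (7,6)->(12,11): C(10,5) = 252.
By multiplication principle: 1716 x 252.

Final answer: 432432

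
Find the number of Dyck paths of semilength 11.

Total monotonic paths to (11,11): C(22,11) = 705432.
Paths that cross above y=x (reflection bijection): C(22,12) = 646646.
Valid Dyck paths: 705432 - 646646.
(This is the Catalan number C_{11}.)

Final answer: C_{11} = 58786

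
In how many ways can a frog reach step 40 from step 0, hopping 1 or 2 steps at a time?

Let f(n) be the number of climbs. Removing the last move (1 or 2 steps) gives f(n) = f(n-1) + f(n-2); base cases f(1)=1, f(2)=2.
Building up term by term: f(1)=1, f(2)=2, f(3)=3, f(4)=5, f(5)=8, f(6)=13, f(7)=21, f(8)=34, f(9)=55, f(10)=89, f(11)=144, f(12)=233, f(13)=377, f(14)=610, f(15)=987, f(16)=1597, f(17)=2584, f(18)=4181, f(19)=6765, f(20)=10946, f(21)=17711, f(22)=28657, f(23)=46368, f(24)=75025, f(25)=121393, f(26)=196418, f(27)=317811, f(28)=514229, f(29)=832040, f(30)=1346269, f(31)=2178309, f(32)=3524578, f(33)=5702887, f(34)=9227465, f(35)=14930352, f(36)=24157817, f(37)=39088169, f(38)=63245986, f(39)=102334155, f(40)=165580141.

Final answer: 165580141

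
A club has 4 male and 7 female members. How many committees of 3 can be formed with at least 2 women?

Sum over valid woman counts:
C(7,2)C(4,1) = 84
C(7,3)C(4,0) = 35
Total: 84 + 35.

Final answer: 119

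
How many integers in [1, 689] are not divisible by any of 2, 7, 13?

|div by 2|=344, |div by 7|=98, |div by 13|=53.
|div by 2&7|=49, |div by 2&13|=26, |div by 7&13|=7, |div by all|=3.
By inclusion-exclusion, divisible by at least one: 344+98+53-49-26-7+3 = 416.
Not divisible by any: 689 - 416.

Final answer: 273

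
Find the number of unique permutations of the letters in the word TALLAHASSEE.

Letters (A:3, E:2, H:1, L:2, S:2, T:1). Total letters: 11.
Permutations = 11!/(3! x 2! x 2! x 2!).

Final answer: 831600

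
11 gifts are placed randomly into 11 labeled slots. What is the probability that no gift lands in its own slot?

Derangements satisfy D(n) = (n-1)(D(n-1) + D(n-2)), starting from D(0)=1, D(1)=0.
Building up: D(2)=1, D(3)=2, D(4)=9, D(5)=44, D(6)=265, D(7)=1854, D(8)=14833, D(9)=133496, D(10)=1334961, D(11)=14684570.
Total arrangements: 11! = 39916800.
Probability = D(11)/11! = 1468457/3991680.

Final answer: D(11)/11! = 14684570/39916800 = 0.367879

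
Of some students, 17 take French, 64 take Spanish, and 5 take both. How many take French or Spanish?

|A union B| = |A| + |B| - |A intersect B| = 17 + 64 - 5.

Final answer: 76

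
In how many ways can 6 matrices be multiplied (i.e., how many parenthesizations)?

The structures are counted by the Catalan number C_n. Here n = 6 - 1 = 5.
Using C_0 = 1 and C_(k+1) = C_k x 2(2k+1)/(k+2), build up term by term: C_1=1, C_2=2, C_3=5, C_4=14, C_5=42.

Final answer: C_{5} = 42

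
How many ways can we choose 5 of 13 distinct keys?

C(13,5) = 13!/(5! x (13-5)!).

Final answer: C(13,5) = 1287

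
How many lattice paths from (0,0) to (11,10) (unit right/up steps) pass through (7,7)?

Paths (0,0)->(7,7): C(14,7) = 3432.
Paths (7,7)->(11,10): C(7,3) = 35.
By multiplication principle: 3432 x 35.

Final answer: 120120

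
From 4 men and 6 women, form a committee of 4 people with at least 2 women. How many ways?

Sum over valid woman counts:
C(6,2)C(4,2) = 90
C(6,3)C(4,1) = 80
C(6,4)C(4,0) = 15
Total: 90 + 80 + 15.

Final answer: 185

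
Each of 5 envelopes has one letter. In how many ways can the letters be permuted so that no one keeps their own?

Derangements satisfy D(n) = (n-1)(D(n-1) + D(n-2)), starting from D(0)=1, D(1)=0.
D(2) = 1 x (0 + 1) = 1
D(3) = 2 x (1 + 0) = 2
D(4) = 3 x (2 + 1) = 9
D(5) = 4 x (D(4) + D(3)) = 4 x (9 + 2)

Final answer: D(5) = 44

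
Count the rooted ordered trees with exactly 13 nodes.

This is a standard Catalan-number count: the answer is C_n. Here n = 13 - 1 = 12.
C_n = (2n)!/(n!(n+1)!), so C_{12} = 24!/(12! x 13!) = C(24,12)/13 = 2704156/13.

Final answer: C_{12} = 208012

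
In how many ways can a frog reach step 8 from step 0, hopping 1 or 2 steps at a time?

Let f(n) count the ways. The last step is size 1 or 2, so f(n) = f(n-1) + f(n-2) with f(1)=1, f(2)=2.
Computing successive values: f(1)=1, f(2)=2, f(3)=3, f(4)=5, f(5)=8, f(6)=13, f(7)=21, f(8)=34.

Final answer: 34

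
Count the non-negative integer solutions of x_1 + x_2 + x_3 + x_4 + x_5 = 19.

Stars and bars with 19 stars and 4 bars:
C(19+5-1, 5-1) = C(23,4).

Final answer: C(23,4) = 8855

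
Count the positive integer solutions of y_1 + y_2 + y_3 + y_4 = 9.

Substitute y'_i = y_i - 1 (so y'_i >= 0). Then sum y'_i = 9 - 4 = 5.
Stars and bars: C(5+4-1, 4-1) = C(8,3).

Final answer: C(8,3) = 56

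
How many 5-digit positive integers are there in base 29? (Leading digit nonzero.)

These are the integers in [29^4, 29^5), so the count is 29^5 - 29^4 = 28 x 29^4.

Final answer: 19803868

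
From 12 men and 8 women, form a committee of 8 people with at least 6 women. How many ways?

Sum over valid woman counts:
C(8,6)C(12,2) = 1848
C(8,7)C(12,1) = 96
C(8,8)C(12,0) = 1
Total: 1848 + 96 + 1.

Final answer: 1945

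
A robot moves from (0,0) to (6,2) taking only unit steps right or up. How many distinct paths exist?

Each path has 6 right steps and 2 up steps in some order (8 steps total).
Choose which 2 of the 8 steps are up: C(8,2).

Final answer: C(8,2) = 28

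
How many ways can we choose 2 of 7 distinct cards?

C(7,2) = 7!/(2! x (7-2)!).

Final answer: C(7,2) = 21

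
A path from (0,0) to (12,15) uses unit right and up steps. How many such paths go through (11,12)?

Paths (0,0)->(11,12): C(23,12) = 1352078.
Paths (11,12)->(12,15): C(4,3) = 4.
By multiplication principle: 1352078 x 4.

Final answer: 5408312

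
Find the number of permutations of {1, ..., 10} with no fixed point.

D(n) = (n-1)(D(n-1) + D(n-2)), D(0)=1, D(1)=0.
D(2) = 1 x (0 + 1) = 1
D(3) = 2 x (1 + 0) = 2
D(4) = 3 x (2 + 1) = 9
D(5) = 4 x (9 + 2) = 44
D(6) = 5 x (44 + 9) = 265
D(7) = 6 x (265 + 44) = 1854
D(8) = 7 x (1854 + 265) = 14833
D(9) = 8 x (14833 + 1854) = 133496
D(10) = 9 x (D(9) + D(8)) = 9 x (133496 + 14833)

Final answer: D(10) = 1334961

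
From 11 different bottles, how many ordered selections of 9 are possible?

P(11,9) = 11!/(11-9)! = 11!/2!.

Final answer: P(11,9) = 19958400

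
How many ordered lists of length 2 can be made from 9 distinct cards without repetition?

P(9,2) = 9!/(9-2)! = 9!/7!.

Final answer: P(9,2) = 72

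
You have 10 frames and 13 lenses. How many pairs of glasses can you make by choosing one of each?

By the multiplication principle: 10 x 13.

Final answer: 130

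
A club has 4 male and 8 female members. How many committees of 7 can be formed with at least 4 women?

Sum over valid woman counts:
C(8,4)C(4,3) = 280
C(8,5)C(4,2) = 336
C(8,6)C(4,1) = 112
C(8,7)C(4,0) = 8
Total: 280 + 336 + 112 + 8.

Final answer: 736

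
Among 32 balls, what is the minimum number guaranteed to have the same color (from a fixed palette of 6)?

There are 6 possible values for color (from a fixed palette of 6). With 32 balls and 6 categories, by pigeonhole: ceiling(32/6).

Final answer: 6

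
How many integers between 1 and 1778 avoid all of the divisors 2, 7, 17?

|div by 2|=889, |div by 7|=254, |div by 17|=104.
|div by 2&7|=127, |div by 2&17|=52, |div by 7&17|=14, |div by all|=7.
By inclusion-exclusion, divisible by at least one: 889+254+104-127-52-14+7 = 1061.
Not divisible by any: 1778 - 1061.

Final answer: 717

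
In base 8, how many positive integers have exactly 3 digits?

In base 8, the leading digit has 7 choices (1..7); each of the remaining 2 digits has 8 choices.
Total: 7 x 8^2.

Final answer: 448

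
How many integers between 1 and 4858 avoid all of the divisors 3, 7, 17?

|div by 3|=1619, |div by 7|=694, |div by 17|=285.
|div by 3&7|=231, |div by 3&17|=95, |div by 7&17|=40, |div by all|=13.
By inclusion-exclusion, divisible by at least one: 1619+694+285-231-95-40+13 = 2245.
Not divisible by any: 4858 - 2245.

Final answer: 2613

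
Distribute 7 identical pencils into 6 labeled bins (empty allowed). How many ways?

Stars and bars: C(n+k-1, k-1) = C(12,5).

Final answer: C(12,5) = 792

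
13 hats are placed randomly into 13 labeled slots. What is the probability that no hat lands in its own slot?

Derangements satisfy D(n) = (n-1)(D(n-1) + D(n-2)), starting from D(0)=1, D(1)=0.
Building up: D(2)=1, D(3)=2, D(4)=9, D(5)=44, D(6)=265, D(7)=1854, D(8)=14833, D(9)=133496, D(10)=1334961, D(11)=14684570, D(12)=176214841, D(13)=2290792932.
Total arrangements: 13! = 6227020800.
Probability = D(13)/13! = 63633137/172972800.

Final answer: D(13)/13! = 2290792932/6227020800 = 0.367879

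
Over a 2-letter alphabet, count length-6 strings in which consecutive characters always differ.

Let g(n) count such strings. g(1) = 2, and each valid string of length n-1 extends in 1 ways (any symbol but the last), so g(n) = 1 g(n-1).
Total: g(6) = 2 x 1^5.

Final answer: 2 x 1^{5} = 2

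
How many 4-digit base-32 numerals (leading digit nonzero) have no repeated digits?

First digit: 31 (nonzero). Second: 31 (not first). Third: 30, etc.
Total: 31 x 31 x 30 x 29.

Final answer: 836070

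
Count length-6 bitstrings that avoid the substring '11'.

Let a(n) count valid strings. If the last bit is 0 the prefix is any valid string of length n-1; if it is 1 the string must end in 01 with a valid prefix of length n-2. So a(n) = a(n-1) + a(n-2), a(1)=2, a(2)=3.
Building up term by term: a(1)=2, a(2)=3, a(3)=5, a(4)=8, a(5)=13, a(6)=21.

Final answer: 21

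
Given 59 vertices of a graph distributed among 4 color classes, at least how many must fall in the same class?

By pigeonhole with 59 objects and 4 categories: ceiling(59/4).

Final answer: 15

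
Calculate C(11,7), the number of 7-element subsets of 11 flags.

C(11,7) = 11!/(7! x (11-7)!).

Final answer: C(11,7) = 330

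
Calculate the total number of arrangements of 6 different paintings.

The number of ways to arrange 6 distinct objects is 6!.

Final answer: 6! = 720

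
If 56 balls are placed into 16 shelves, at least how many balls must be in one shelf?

By the pigeonhole principle: ceiling(56/16).

Final answer: 4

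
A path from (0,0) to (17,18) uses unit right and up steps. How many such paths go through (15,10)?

Paths (0,0)->(15,10): C(25,10) = 3268760.
Paths (15,10)->(17,18): C(10,8) = 45.
By multiplication principle: 3268760 x 45.

Final answer: 147094200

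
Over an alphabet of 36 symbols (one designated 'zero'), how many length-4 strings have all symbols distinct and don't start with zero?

First digit: 35 (nonzero). Second: 35 (not first). Third: 34, etc.
Total: 35 x 35 x 34 x 33.

Final answer: 1374450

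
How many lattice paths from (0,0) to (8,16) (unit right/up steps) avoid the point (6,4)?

Total paths to (8,16): C(24,16) = 735471.
Paths through (6,4): C(10,4) x C(14,12) = 19110.
Avoiding (6,4): 735471 - 19110.

Final answer: 716361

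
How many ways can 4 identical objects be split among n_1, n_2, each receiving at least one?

Substitute n'_i = n_i - 1 (so n'_i >= 0). Then sum n'_i = 4 - 2 = 2.
Stars and bars: C(2+2-1, 2-1) = C(3,1).

Final answer: C(3,1) = 3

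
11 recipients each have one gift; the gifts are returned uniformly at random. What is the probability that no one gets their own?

Derangements satisfy D(n) = (n-1)(D(n-1) + D(n-2)), starting from D(0)=1, D(1)=0.
Building up: D(2)=1, D(3)=2, D(4)=9, D(5)=44, D(6)=265, D(7)=1854, D(8)=14833, D(9)=133496, D(10)=1334961, D(11)=14684570.
Total arrangements: 11! = 39916800.
Probability = D(11)/11! = 1468457/3991680.

Final answer: D(11)/11! = 14684570/39916800 = 0.367879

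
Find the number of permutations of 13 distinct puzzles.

The number of ways to arrange 13 distinct objects is 13!.

Final answer: 13! = 6227020800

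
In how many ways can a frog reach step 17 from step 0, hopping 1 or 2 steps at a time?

Let f(n) be the number of climbs. Removing the last move (1 or 2 steps) gives f(n) = f(n-1) + f(n-2); base cases f(1)=1, f(2)=2.
Computing successive values: f(1)=1, f(2)=2, f(3)=3, f(4)=5, f(5)=8, f(6)=13, f(7)=21, f(8)=34, f(9)=55, f(10)=89, f(11)=144, f(12)=233, f(13)=377, f(14)=610, f(15)=987, f(16)=1597, f(17)=2584.

Final answer: 2584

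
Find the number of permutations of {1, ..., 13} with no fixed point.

Derangements satisfy D(n) = (n-1)(D(n-1) + D(n-2)), starting from D(0)=1, D(1)=0.
Building up: D(2)=1, D(3)=2, D(4)=9, D(5)=44, D(6)=265, D(7)=1854, D(8)=14833, D(9)=133496, D(10)=1334961, D(11)=14684570, D(12)=176214841.
D(13) = 12 x (D(12) + D(11)) = 12 x (176214841 + 14684570).

Final answer: D(13) = 2290792932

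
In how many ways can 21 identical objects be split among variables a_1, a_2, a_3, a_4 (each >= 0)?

Stars and bars with 21 stars and 3 bars:
C(21+4-1, 4-1) = C(24,3).

Final answer: C(24,3) = 2024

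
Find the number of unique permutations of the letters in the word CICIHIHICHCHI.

Letters (C:4, H:4, I:5). Total letters: 13.
Permutations = 13!/(5! x 4! x 4!).

Final answer: 90090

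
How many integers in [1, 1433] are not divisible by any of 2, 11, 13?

|div by 2|=716, |div by 11|=130, |div by 13|=110.
|div by 2&11|=65, |div by 2&13|=55, |div by 11&13|=10, |div by all|=5.
By inclusion-exclusion, divisible by at least one: 716+130+110-65-55-10+5 = 831.
Not divisible by any: 1433 - 831.

Final answer: 602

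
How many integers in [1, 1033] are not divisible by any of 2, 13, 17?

|div by 2|=516, |div by 13|=79, |div by 17|=60.
|div by 2&13|=39, |div by 2&17|=30, |div by 13&17|=4, |div by all|=2.
By inclusion-exclusion, divisible by at least one: 516+79+60-39-30-4+2 = 584.
Not divisible by any: 1033 - 584.

Final answer: 449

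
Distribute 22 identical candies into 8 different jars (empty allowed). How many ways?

Stars and bars: C(n+k-1, k-1) = C(29,7).

Final answer: C(29,7) = 1560780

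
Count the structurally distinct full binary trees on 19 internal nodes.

This is counted by the nth Catalan number C_n. Here n = 19.
C_n = (2n)!/(n!(n+1)!), so C_{19} = 38!/(19! x 20!) = C(38,19)/20 = 35345263800/20.

Final answer: C_{19} = 1767263190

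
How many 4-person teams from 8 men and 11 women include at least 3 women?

Sum over valid woman counts:
C(11,3)C(8,1) = 1320
C(11,4)C(8,0) = 330
Total: 1320 + 330.

Final answer: 1650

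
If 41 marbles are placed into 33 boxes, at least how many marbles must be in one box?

By the pigeonhole principle: ceiling(41/33).

Final answer: 2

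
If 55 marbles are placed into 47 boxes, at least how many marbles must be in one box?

By the pigeonhole principle: ceiling(55/47).

Final answer: 2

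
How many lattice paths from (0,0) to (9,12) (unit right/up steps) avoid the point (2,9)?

Total paths to (9,12): C(21,12) = 293930.
Paths through (2,9): C(11,9) x C(10,3) = 6600.
Avoiding (2,9): 293930 - 6600.

Final answer: 287330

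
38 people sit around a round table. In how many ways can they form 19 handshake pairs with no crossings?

The structures are counted by the Catalan number C_n. Here n = 38/2 = 19.
C_n = C(2n,n)/(n+1), so C_{19} = C(38,19)/20 = 35345263800/20.

Final answer: C_{19} = 1767263190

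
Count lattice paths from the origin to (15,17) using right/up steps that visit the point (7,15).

Paths (0,0)->(7,15): C(22,15) = 170544.
Paths (7,15)->(15,17): C(10,2) = 45.
By multiplication principle: 170544 x 45.

Final answer: 7674480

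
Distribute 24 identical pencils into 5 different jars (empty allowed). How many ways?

Stars and bars: C(n+k-1, k-1) = C(28,4).

Final answer: C(28,4) = 20475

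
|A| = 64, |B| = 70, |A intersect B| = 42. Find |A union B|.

|A union B| = |A| + |B| - |A intersect B| = 64 + 70 - 42.

Final answer: 92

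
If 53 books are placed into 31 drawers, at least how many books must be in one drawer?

By the pigeonhole principle: ceiling(53/31).

Final answer: 2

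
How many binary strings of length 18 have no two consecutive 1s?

Let a(n) count valid strings. If the last bit is 0 the prefix is any valid string of length n-1; if it is 1 the string must end in 01 with a valid prefix of length n-2. So a(n) = a(n-1) + a(n-2), a(1)=2, a(2)=3.
Computing successive values: a(1)=2, a(2)=3, a(3)=5, a(4)=8, a(5)=13, a(6)=21, a(7)=34, a(8)=55, a(9)=89, a(10)=144, a(11)=233, a(12)=377, a(13)=610, a(14)=987, a(15)=1597, a(16)=2584, a(17)=4181, a(18)=6765.

Final answer: 6765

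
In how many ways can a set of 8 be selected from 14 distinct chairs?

C(14,8) = 14!/(8! x 6!).

Final answer: \binom{14}{8} = 3003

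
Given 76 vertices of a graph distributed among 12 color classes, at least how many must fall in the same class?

By pigeonhole with 76 objects and 12 categories: ceiling(76/12).

Final answer: 7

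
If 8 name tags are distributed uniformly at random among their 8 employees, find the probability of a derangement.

D(n) = (n-1)(D(n-1) + D(n-2)), D(0)=1, D(1)=0.
Building up: D(2)=1, D(3)=2, D(4)=9, D(5)=44, D(6)=265, D(7)=1854, D(8)=14833.
Total arrangements: 8! = 40320.
Probability = D(8)/8! = 2119/5760.

Final answer: D(8)/8! = 14833/40320 = 0.367882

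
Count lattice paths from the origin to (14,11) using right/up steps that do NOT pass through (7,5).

Total paths to (14,11): C(25,11) = 4457400.
Paths through (7,5): C(12,5) x C(13,6) = 1359072.
Avoiding (7,5): 4457400 - 1359072.

Final answer: 3098328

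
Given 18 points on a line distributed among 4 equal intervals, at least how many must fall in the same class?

By pigeonhole with 18 objects and 4 categories: ceiling(18/4).

Final answer: 5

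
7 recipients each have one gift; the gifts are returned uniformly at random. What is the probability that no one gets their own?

Use the recurrence D(n) = (n-1)(D(n-1) + D(n-2)) with D(0)=1, D(1)=0.
Building up: D(2)=1, D(3)=2, D(4)=9, D(5)=44, D(6)=265, D(7)=1854.
Total arrangements: 7! = 5040.
Probability = D(7)/7! = 103/280.

Final answer: D(7)/7! = 1854/5040 = 0.367857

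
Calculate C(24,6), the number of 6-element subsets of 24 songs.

C(24,6) = 24!/(6! x (24-6)!).

Final answer: C(24,6) = 134596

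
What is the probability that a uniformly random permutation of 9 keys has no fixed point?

Derangements satisfy D(n) = (n-1)(D(n-1) + D(n-2)), starting from D(0)=1, D(1)=0.
Building up: D(2)=1, D(3)=2, D(4)=9, D(5)=44, D(6)=265, D(7)=1854, D(8)=14833, D(9)=133496.
Total arrangements: 9! = 362880.
Probability = D(9)/9! = 16687/45360.

Final answer: D(9)/9! = 133496/362880 = 0.367879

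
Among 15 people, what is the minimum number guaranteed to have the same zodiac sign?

There are 12 possible values for zodiac sign. With 15 people and 12 categories, by pigeonhole: ceiling(15/12).

Final answer: 2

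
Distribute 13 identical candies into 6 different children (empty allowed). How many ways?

Stars and bars: C(n+k-1, k-1) = C(18,5).

Final answer: C(18,5) = 8568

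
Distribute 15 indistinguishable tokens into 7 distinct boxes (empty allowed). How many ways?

Stars and bars: C(n+k-1, k-1) = C(21,6).

Final answer: C(21,6) = 54264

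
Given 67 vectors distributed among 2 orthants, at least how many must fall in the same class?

By pigeonhole with 67 objects and 2 categories: ceiling(67/2).

Final answer: 34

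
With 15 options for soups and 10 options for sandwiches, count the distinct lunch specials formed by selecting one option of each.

By the multiplication principle: 15 x 10.

Final answer: 150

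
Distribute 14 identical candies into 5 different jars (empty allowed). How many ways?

Stars and bars: C(n+k-1, k-1) = C(18,4).

Final answer: C(18,4) = 3060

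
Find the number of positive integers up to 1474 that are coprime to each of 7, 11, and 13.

|div by 7|=210, |div by 11|=134, |div by 13|=113.
|div by 7&11|=19, |div by 7&13|=16, |div by 11&13|=10, |div by all|=1.
By inclusion-exclusion, divisible by at least one: 210+134+113-19-16-10+1 = 413.
Not divisible by any: 1474 - 413.

Final answer: 1061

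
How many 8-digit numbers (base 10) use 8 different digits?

First digit: 9 (not 0). Second: 9 (not first). Third: 8, etc.
Total: 9 x 9 x 8 x 7 x 6 x 5 x 4 x 3.

Final answer: 1632960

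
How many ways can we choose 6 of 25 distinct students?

C(25,6) = 25!/(6! x (25-6)!).

Final answer: C(25,6) = 177100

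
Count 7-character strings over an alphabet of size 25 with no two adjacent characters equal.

Let g(n) count such strings. g(1) = 25, and each valid string of length n-1 extends in 24 ways (any symbol but the last), so g(n) = 24 g(n-1).
Total: g(7) = 25 x 24^6.

Final answer: 25 x 24^{6} = 4777574400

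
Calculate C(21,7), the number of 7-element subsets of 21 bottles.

C(21,7) = 21!/(7! x 14!).

Final answer: \binom{21}{7} = 116280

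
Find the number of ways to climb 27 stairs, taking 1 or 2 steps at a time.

Let f(n) be the number of climbs. Removing the last move (1 or 2 steps) gives f(n) = f(n-1) + f(n-2); base cases f(1)=1, f(2)=2.
Building up term by term: f(1)=1, f(2)=2, f(3)=3, f(4)=5, f(5)=8, f(6)=13, f(7)=21, f(8)=34, f(9)=55, f(10)=89, f(11)=144, f(12)=233, f(13)=377, f(14)=610, f(15)=987, f(16)=1597, f(17)=2584, f(18)=4181, f(19)=6765, f(20)=10946, f(21)=17711, f(22)=28657, f(23)=46368, f(24)=75025, f(25)=121393, f(26)=196418, f(27)=317811.

Final answer: 317811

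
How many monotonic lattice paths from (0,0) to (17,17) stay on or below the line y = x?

Total monotonic paths to (17,17): C(34,17) = 2333606220.
Reflecting each bad path at its first crossing gives a bijection with paths to (16,18): C(34,18) = 2203961430.
Valid Dyck paths: 2333606220 - 2203961430.
(Check: C(34,17) - C(34,18) = C(34,17)/18, the Catalan number C_{17}.)

Final answer: C_{17} = 129644790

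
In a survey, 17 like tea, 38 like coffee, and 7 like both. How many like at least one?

|A union B| = |A| + |B| - |A intersect B| = 17 + 38 - 7.

Final answer: 48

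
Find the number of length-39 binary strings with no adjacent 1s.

Let a(n) count valid strings. If the last bit is 0 the prefix is any valid string of length n-1; if it is 1 the string must end in 01 with a valid prefix of length n-2. So a(n) = a(n-1) + a(n-2), a(1)=2, a(2)=3.
Computing successive values: a(1)=2, a(2)=3, a(3)=5, a(4)=8, a(5)=13, a(6)=21, a(7)=34, a(8)=55, a(9)=89, a(10)=144, a(11)=233, a(12)=377, a(13)=610, a(14)=987, a(15)=1597, a(16)=2584, a(17)=4181, a(18)=6765, a(19)=10946, a(20)=17711, a(21)=28657, a(22)=46368, a(23)=75025, a(24)=121393, a(25)=196418, a(26)=317811, a(27)=514229, a(28)=832040, a(29)=1346269, a(30)=2178309, a(31)=3524578, a(32)=5702887, a(33)=9227465, a(34)=14930352, a(35)=24157817, a(36)=39088169, a(37)=63245986, a(38)=102334155, a(39)=165580141.

Final answer: 165580141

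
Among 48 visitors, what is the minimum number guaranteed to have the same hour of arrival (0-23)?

There are 24 possible values for hour of arrival (0-23). With 48 visitors and 24 categories, by pigeonhole: ceiling(48/24).

Final answer: 2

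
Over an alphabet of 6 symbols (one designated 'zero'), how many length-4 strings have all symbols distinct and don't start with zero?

The leading digit has 5 choices (anything but zero); the next has 5 (anything but the first), then 4, and so on, one fewer each time.
Total: 5 x 5 x 4 x 3.

Final answer: 300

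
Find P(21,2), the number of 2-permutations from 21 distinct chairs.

P(21,2) = 21!/(21-2)! = 21!/19!.

Final answer: P(21,2) = 420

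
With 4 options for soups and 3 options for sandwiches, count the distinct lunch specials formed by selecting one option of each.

By the multiplication principle: 4 x 3.

Final answer: 12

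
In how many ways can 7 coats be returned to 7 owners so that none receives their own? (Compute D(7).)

D(n) = (n-1)(D(n-1) + D(n-2)), D(0)=1, D(1)=0.
D(2) = 1 x (0 + 1) = 1
D(3) = 2 x (1 + 0) = 2
D(4) = 3 x (2 + 1) = 9
D(5) = 4 x (9 + 2) = 44
D(6) = 5 x (44 + 9) = 265
D(7) = 6 x (D(6) + D(5)) = 6 x (265 + 44)

Final answer: D(7) = 1854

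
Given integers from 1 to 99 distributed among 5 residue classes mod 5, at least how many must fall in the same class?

By pigeonhole with 99 objects and 5 categories: ceiling(99/5).

Final answer: 20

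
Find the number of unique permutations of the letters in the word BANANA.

Letters (A:3, B:1, N:2). Total letters: 6.
Permutations = 6!/(3! x 2!).

Final answer: 60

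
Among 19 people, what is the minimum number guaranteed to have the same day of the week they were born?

There are 7 possible values for day of the week they were born. With 19 people and 7 categories, by pigeonhole: ceiling(19/7).

Final answer: 3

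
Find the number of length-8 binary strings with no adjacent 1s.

Classify by the final bit: ...0 gives a(n-1) strings, ...01 gives a(n-2) strings. Thus a(n) = a(n-1) + a(n-2) with a(1)=2, a(2)=3.
Computing successive values: a(1)=2, a(2)=3, a(3)=5, a(4)=8, a(5)=13, a(6)=21, a(7)=34, a(8)=55.

Final answer: 55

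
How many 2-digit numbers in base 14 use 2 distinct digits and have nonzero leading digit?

First digit: 13 (nonzero). Second: 13 (not first). Third: 12, etc.
Total: 13 x 13.

Final answer: 169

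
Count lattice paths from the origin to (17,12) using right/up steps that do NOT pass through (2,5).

Total paths to (17,12): C(29,12) = 51895935.
Paths through (2,5): C(7,5) x C(22,7) = 3581424.
Avoiding (2,5): 51895935 - 3581424.

Final answer: 48314511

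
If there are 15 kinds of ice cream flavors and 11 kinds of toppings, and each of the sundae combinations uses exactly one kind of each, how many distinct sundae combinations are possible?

By the multiplication principle: 15 x 11.

Final answer: 165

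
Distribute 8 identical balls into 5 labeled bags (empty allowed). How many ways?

Stars and bars: C(n+k-1, k-1) = C(12,4).

Final answer: C(12,4) = 495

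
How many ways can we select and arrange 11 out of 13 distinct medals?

P(13,11) = 13!/(13-11)! = 13!/2!.

Final answer: P(13,11) = 3113510400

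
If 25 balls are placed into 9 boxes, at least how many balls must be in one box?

By the pigeonhole principle: ceiling(25/9).

Final answer: 3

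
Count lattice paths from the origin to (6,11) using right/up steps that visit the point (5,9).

Paths (0,0)->(5,9): C(14,9) = 2002.
Paths (5,9)->(6,11): C(3,2) = 3.
By multiplication principle: 2002 x 3.

Final answer: 6006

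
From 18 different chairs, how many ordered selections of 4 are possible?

P(18,4) = 18!/(18-4)! = 18!/14!.

Final answer: P(18,4) = 73440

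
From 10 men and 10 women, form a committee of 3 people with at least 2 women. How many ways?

Sum over valid woman counts:
C(10,2)C(10,1) = 450
C(10,3)C(10,0) = 120
Total: 450 + 120.

Final answer: 570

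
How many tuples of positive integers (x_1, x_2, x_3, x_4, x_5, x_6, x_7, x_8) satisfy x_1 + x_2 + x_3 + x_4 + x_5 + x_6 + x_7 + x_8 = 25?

Substitute x'_i = x_i - 1 (so x'_i >= 0). Then sum x'_i = 25 - 8 = 17.
Stars and bars: C(17+8-1, 8-1) = C(24,7).

Final answer: C(24,7) = 346104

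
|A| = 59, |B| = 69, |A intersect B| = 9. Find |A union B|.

|A union B| = |A| + |B| - |A intersect B| = 59 + 69 - 9.

Final answer: 119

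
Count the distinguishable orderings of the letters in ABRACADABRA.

Letters (A:5, B:2, C:1, D:1, R:2). Total letters: 11.
Permutations = 11!/(5! x 2! x 2!).

Final answer: 83160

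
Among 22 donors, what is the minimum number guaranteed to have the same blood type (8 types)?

There are 8 possible values for blood type (8 types). With 22 donors and 8 categories, by pigeonhole: ceiling(22/8).

Final answer: 3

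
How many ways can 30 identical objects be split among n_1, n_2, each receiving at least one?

Substitute n'_i = n_i - 1 (so n'_i >= 0). Then sum n'_i = 30 - 2 = 28.
Stars and bars: C(28+2-1, 2-1) = C(29,1).

Final answer: C(29,1) = 29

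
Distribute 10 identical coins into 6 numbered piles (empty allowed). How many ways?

Stars and bars: C(n+k-1, k-1) = C(15,5).

Final answer: C(15,5) = 3003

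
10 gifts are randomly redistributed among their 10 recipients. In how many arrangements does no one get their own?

D(n) = (n-1)(D(n-1) + D(n-2)), D(0)=1, D(1)=0.
D(2) = 1 x (0 + 1) = 1
D(3) = 2 x (1 + 0) = 2
D(4) = 3 x (2 + 1) = 9
D(5) = 4 x (9 + 2) = 44
D(6) = 5 x (44 + 9) = 265
D(7) = 6 x (265 + 44) = 1854
D(8) = 7 x (1854 + 265) = 14833
D(9) = 8 x (14833 + 1854) = 133496
D(10) = 9 x (D(9) + D(8)) = 9 x (133496 + 14833)

Final answer: D(10) = 1334961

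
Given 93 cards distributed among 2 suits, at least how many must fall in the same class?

By pigeonhole with 93 objects and 2 categories: ceiling(93/2).

Final answer: 47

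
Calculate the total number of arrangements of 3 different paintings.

The number of ways to arrange 3 distinct objects is 3!.

Final answer: 3! = 6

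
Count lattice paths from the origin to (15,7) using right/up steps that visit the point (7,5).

Paths (0,0)->(7,5): C(12,5) = 792.
Paths (7,5)->(15,7): C(10,2) = 45.
By multiplication principle: 792 x 45.

Final answer: 35640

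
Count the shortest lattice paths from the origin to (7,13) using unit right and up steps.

Each path has 7 right steps and 13 up steps in some order (20 steps total).
Choose which 13 of the 20 steps are up: C(20,13).

Final answer: C(20,13) = 77520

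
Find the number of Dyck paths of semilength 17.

Total monotonic paths to (17,17): C(34,17) = 2333606220.
A path is bad iff it touches y = x + 1; reflecting its initial segment maps bad paths bijectively onto all paths to (16,18), of which there are C(34,18) = 2203961430.
Valid Dyck paths: 2333606220 - 2203961430.
(Equivalently, C_{17} = C(34,17)/18 = 2333606220/18.)

Final answer: C_{17} = 129644790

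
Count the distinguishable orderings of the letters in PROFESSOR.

Letters (E:1, F:1, O:2, P:1, R:2, S:2). Total letters: 9.
Permutations = 9!/(2! x 2! x 2!).

Final answer: 45360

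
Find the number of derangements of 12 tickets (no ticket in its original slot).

Use the recurrence D(n) = (n-1)(D(n-1) + D(n-2)) with D(0)=1, D(1)=0.
D(2) = 1 x (0 + 1) = 1
D(3) = 2 x (1 + 0) = 2
D(4) = 3 x (2 + 1) = 9
D(5) = 4 x (9 + 2) = 44
D(6) = 5 x (44 + 9) = 265
D(7) = 6 x (265 + 44) = 1854
D(8) = 7 x (1854 + 265) = 14833
D(9) = 8 x (14833 + 1854) = 133496
D(10) = 9 x (133496 + 14833) = 1334961
D(11) = 10 x (1334961 + 133496) = 14684570
D(12) = 11 x (D(11) + D(10)) = 11 x (14684570 + 1334961)

Final answer: D(12) = 176214841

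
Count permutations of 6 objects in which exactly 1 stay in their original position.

Choose which 1 elements are fixed: C(6,1) = 6.
Derange the remaining 5 using D(j) = (j-1)(D(j-1) + D(j-2)), D(0)=1, D(1)=0: D(2)=1, D(3)=2, D(4)=9, D(5)=44.
Total: 6 x 44.

Final answer: C(6,1) D(5) = 264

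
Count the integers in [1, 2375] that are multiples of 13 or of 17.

Multiples of 13: 182. Multiples of 17: 139. Of both (lcm=221): 10.
By inclusion-exclusion: 182 + 139 - 10.

Final answer: 311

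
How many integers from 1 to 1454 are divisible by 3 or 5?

Multiples of 3: 484. Multiples of 5: 290. Of both (lcm=15): 96.
By inclusion-exclusion: 484 + 290 - 96.

Final answer: 678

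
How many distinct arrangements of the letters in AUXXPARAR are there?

Letters (A:3, P:1, R:2, U:1, X:2). Total letters: 9.
Permutations = 9!/(3! x 2! x 2!).

Final answer: 15120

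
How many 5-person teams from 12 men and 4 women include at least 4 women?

Sum over valid woman counts:
C(4,4)C(12,1).

Final answer: 12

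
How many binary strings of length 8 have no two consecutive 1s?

Classify by the final bit: ...0 gives a(n-1) strings, ...01 gives a(n-2) strings. Thus a(n) = a(n-1) + a(n-2) with a(1)=2, a(2)=3.
Building up term by term: a(1)=2, a(2)=3, a(3)=5, a(4)=8, a(5)=13, a(6)=21, a(7)=34, a(8)=55.

Final answer: 55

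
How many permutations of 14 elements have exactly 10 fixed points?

Choose which 10 elements are fixed: C(14,10) = 1001.
Derange the remaining 4 using D(j) = (j-1)(D(j-1) + D(j-2)), D(0)=1, D(1)=0: D(2)=1, D(3)=2, D(4)=9.
Total: 1001 x 9.

Final answer: C(14,10) D(4) = 9009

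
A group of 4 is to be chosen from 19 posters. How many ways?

C(19,4) = 19!/(4! x (19-4)!).

Final answer: C(19,4) = 3876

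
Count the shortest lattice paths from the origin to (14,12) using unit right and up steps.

Each path has 14 right steps and 12 up steps in some order (26 steps total).
Choose which 12 of the 26 steps are up: C(26,12).

Final answer: C(26,12) = 9657700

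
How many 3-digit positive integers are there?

First digit: 9 choices (1-9). Each of the remaining 2 digits: 10 choices.
Total: 9 x 10^2.

Final answer: 900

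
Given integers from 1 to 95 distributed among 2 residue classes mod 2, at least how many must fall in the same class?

By pigeonhole with 95 objects and 2 categories: ceiling(95/2).

Final answer: 48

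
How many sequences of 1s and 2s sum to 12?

Condition on the final move: it is a 1-step (f(n-1) ways to get there) or a 2-step (f(n-2) ways), so f(n) = f(n-1) + f(n-2), with f(1)=1, f(2)=2.
Computing successive values: f(1)=1, f(2)=2, f(3)=3, f(4)=5, f(5)=8, f(6)=13, f(7)=21, f(8)=34, f(9)=55, f(10)=89, f(11)=144, f(12)=233.

Final answer: 233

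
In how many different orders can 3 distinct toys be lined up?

The number of ways to arrange 3 distinct objects is 3!.

Final answer: 3! = 6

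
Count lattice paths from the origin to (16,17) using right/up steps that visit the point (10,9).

Paths (0,0)->(10,9): C(19,9) = 92378.
Paths (10,9)->(16,17): C(14,8) = 3003.
By multiplication principle: 92378 x 3003.

Final answer: 277411134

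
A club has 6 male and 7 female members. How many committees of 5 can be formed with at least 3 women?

Sum over valid woman counts:
C(7,3)C(6,2) = 525
C(7,4)C(6,1) = 210
C(7,5)C(6,0) = 21
Total: 525 + 210 + 21.

Final answer: 756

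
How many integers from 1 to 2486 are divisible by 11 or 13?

Multiples of 11: 226. Multiples of 13: 191. Of both (lcm=143): 17.
By inclusion-exclusion: 226 + 191 - 17.

Final answer: 400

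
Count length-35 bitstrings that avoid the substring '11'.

Let a(n) count valid strings. If the last bit is 0 the prefix is any valid string of length n-1; if it is 1 the string must end in 01 with a valid prefix of length n-2. So a(n) = a(n-1) + a(n-2), a(1)=2, a(2)=3.
Computing successive values: a(1)=2, a(2)=3, a(3)=5, a(4)=8, a(5)=13, a(6)=21, a(7)=34, a(8)=55, a(9)=89, a(10)=144, a(11)=233, a(12)=377, a(13)=610, a(14)=987, a(15)=1597, a(16)=2584, a(17)=4181, a(18)=6765, a(19)=10946, a(20)=17711, a(21)=28657, a(22)=46368, a(23)=75025, a(24)=121393, a(25)=196418, a(26)=317811, a(27)=514229, a(28)=832040, a(29)=1346269, a(30)=2178309, a(31)=3524578, a(32)=5702887, a(33)=9227465, a(34)=14930352, a(35)=24157817.

Final answer: 24157817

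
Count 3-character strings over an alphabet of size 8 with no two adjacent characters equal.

First character: 8 choices. Each subsequent: 7 choices (must differ from the previous one).
Total: 8 x 7^2.

Final answer: 8 x 7^{2} = 392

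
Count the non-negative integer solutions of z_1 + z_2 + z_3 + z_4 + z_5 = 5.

Stars and bars with 5 stars and 4 bars:
C(5+5-1, 5-1) = C(9,4).

Final answer: C(9,4) = 126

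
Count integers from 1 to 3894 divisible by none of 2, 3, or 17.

|div by 2|=1947, |div by 3|=1298, |div by 17|=229.
|div by 2&3|=649, |div by 2&17|=114, |div by 3&17|=76, |div by all|=38.
By inclusion-exclusion, divisible by at least one: 1947+1298+229-649-114-76+38 = 2673.
Not divisible by any: 3894 - 2673.

Final answer: 1221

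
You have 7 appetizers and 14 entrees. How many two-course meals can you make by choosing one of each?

By the multiplication principle: 7 x 14.

Final answer: 98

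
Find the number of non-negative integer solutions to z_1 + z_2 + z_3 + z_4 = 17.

Stars and bars with 17 stars and 3 bars:
C(17+4-1, 4-1) = C(20,3).

Final answer: C(20,3) = 1140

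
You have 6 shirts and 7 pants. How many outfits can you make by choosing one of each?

By the multiplication principle: 6 x 7.

Final answer: 42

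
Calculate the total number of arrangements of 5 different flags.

The number of ways to arrange 5 distinct objects is 5!.

Final answer: 5! = 120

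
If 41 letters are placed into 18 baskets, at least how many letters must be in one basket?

By the pigeonhole principle: ceiling(41/18).

Final answer: 3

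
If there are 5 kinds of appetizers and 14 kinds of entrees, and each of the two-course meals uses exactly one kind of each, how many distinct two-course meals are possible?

By the multiplication principle: 5 x 14.

Final answer: 70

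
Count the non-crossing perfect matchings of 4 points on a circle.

This is counted by the nth Catalan number C_n. Here n = 4/2 = 2.
C_n = C(2n,n) - C(2n,n+1), so C_{2} = C(4,2) - C(4,3) = 6 - 4.

Final answer: C_{2} = 2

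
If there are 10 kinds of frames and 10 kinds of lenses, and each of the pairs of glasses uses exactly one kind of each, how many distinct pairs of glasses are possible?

By the multiplication principle: 10 x 10.

Final answer: 100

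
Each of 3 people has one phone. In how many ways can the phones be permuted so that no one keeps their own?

Derangements satisfy D(n) = (n-1)(D(n-1) + D(n-2)), starting from D(0)=1, D(1)=0.
D(2) = 1 x (0 + 1) = 1
D(3) = 2 x (D(2) + D(1)) = 2 x (1 + 0)

Final answer: D(3) = 2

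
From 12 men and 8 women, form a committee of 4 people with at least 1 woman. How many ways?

Sum over valid woman counts:
C(8,1)C(12,3) = 1760
C(8,2)C(12,2) = 1848
C(8,3)C(12,1) = 672
C(8,4)C(12,0) = 70
Total: 1760 + 1848 + 672 + 70.

Final answer: 4350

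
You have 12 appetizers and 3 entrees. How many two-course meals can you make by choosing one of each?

By the multiplication principle: 12 x 3.

Final answer: 36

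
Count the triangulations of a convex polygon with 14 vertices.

This is a standard Catalan-number count: the answer is C_n. Here n = 14 - 2 = 12.
C_n = C(2n,n)/(n+1), so C_{12} = C(24,12)/13 = 2704156/13.

Final answer: C_{12} = 208012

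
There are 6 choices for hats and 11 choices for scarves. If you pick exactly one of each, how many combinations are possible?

By the multiplication principle: 6 x 11.

Final answer: 66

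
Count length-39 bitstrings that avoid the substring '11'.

A valid string ends in 0 (append to any length-(n-1) valid string) or in 01 (append to any length-(n-2) valid string), so a(n) = a(n-1) + a(n-2) with a(1)=2, a(2)=3.
Building up term by term: a(1)=2, a(2)=3, a(3)=5, a(4)=8, a(5)=13, a(6)=21, a(7)=34, a(8)=55, a(9)=89, a(10)=144, a(11)=233, a(12)=377, a(13)=610, a(14)=987, a(15)=1597, a(16)=2584, a(17)=4181, a(18)=6765, a(19)=10946, a(20)=17711, a(21)=28657, a(22)=46368, a(23)=75025, a(24)=121393, a(25)=196418, a(26)=317811, a(27)=514229, a(28)=832040, a(29)=1346269, a(30)=2178309, a(31)=3524578, a(32)=5702887, a(33)=9227465, a(34)=14930352, a(35)=24157817, a(36)=39088169, a(37)=63245986, a(38)=102334155, a(39)=165580141.

Final answer: 165580141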